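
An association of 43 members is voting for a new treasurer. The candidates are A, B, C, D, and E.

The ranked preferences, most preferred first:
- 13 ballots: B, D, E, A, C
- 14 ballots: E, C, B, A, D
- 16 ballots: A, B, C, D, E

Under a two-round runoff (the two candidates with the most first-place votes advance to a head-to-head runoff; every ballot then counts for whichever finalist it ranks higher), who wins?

E

Round 1 first-place votes: A 16, B 13, C 0, D 0, E 14. A and E advance.
Runoff: A is ranked above E on 16 ballots, E above A on 27.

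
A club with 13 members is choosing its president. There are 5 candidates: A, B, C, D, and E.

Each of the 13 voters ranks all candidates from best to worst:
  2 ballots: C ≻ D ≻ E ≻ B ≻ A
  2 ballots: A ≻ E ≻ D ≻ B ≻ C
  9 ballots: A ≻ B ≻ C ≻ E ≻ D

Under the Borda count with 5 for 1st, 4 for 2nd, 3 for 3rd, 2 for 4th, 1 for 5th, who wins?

A

A: 2×1 + 2×5 + 9×5 = 57
B: 2×2 + 2×2 + 9×4 = 44
C: 2×5 + 2×1 + 9×3 = 39
D: 2×4 + 2×3 + 9×1 = 23
E: 2×3 + 2×4 + 9×2 = 32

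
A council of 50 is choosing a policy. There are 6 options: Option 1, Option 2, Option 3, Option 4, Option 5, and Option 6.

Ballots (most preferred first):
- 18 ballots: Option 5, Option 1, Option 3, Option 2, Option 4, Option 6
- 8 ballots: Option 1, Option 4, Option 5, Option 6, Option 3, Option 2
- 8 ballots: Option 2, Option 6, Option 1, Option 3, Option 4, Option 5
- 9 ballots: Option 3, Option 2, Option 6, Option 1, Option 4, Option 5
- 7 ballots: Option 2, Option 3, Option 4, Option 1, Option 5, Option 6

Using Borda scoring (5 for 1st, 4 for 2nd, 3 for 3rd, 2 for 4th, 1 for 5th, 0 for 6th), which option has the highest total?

Option 1

Option 1: 18×4 + 8×5 + 8×3 + 9×2 + 7×2 = 168
Option 2: 18×2 + 8×0 + 8×5 + 9×4 + 7×5 = 147
Option 3: 18×3 + 8×1 + 8×2 + 9×5 + 7×4 = 151
Option 4: 18×1 + 8×4 + 8×1 + 9×1 + 7×3 = 88
Option 5: 18×5 + 8×3 + 8×0 + 9×0 + 7×1 = 121
Option 6: 18×0 + 8×2 + 8×4 + 9×3 + 7×0 = 75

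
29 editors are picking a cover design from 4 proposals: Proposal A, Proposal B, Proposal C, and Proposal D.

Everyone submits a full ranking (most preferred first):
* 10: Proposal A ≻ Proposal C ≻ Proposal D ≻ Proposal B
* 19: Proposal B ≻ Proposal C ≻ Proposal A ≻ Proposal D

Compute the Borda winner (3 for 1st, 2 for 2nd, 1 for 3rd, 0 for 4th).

Proposal A: 10×3 + 19×1 = 49
Proposal B: 10×0 + 19×3 = 57
Proposal C: 10×2 + 19×2 = 58
Proposal D: 10×1 + 19×0 = 10

Proposal C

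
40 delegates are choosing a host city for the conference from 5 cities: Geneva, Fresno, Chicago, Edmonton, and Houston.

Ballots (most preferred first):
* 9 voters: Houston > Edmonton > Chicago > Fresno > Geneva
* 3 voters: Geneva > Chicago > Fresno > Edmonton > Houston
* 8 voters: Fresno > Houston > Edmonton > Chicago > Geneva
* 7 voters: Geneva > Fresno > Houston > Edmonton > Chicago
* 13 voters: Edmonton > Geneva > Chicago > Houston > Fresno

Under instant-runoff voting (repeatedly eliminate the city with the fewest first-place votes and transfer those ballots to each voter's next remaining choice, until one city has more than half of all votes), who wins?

Round 1: Geneva 10, Fresno 8, Chicago 0, Edmonton 13, Houston 9. Chicago eliminated.
Round 2: Geneva 10, Fresno 8, Edmonton 13, Houston 9. Fresno eliminated.
Round 3: Geneva 10, Edmonton 13, Houston 17. Geneva eliminated.
Round 4: Edmonton 16, Houston 24. Houston has a majority (≥21).

Houston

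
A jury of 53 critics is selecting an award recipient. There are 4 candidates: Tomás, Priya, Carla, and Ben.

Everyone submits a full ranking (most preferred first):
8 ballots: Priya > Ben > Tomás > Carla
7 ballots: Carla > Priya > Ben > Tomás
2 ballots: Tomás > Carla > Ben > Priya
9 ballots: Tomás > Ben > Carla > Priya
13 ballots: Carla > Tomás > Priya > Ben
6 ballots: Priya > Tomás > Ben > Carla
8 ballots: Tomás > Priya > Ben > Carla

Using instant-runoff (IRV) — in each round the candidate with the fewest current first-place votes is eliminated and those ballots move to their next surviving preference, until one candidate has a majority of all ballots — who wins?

Tomás

Round 1: Tomás 19, Priya 14, Carla 20, Ben 0. Ben eliminated.
Round 2: Tomás 19, Priya 14, Carla 20. Priya eliminated.
Round 3: Tomás 33, Carla 20. Tomás has a majority (≥27).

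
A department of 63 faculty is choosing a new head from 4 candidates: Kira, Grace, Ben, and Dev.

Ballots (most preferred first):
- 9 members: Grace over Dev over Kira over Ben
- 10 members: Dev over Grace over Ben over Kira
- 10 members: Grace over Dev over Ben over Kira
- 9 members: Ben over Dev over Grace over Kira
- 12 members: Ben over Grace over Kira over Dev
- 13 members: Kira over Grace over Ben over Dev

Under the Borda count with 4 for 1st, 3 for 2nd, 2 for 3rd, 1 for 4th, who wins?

Grace

Kira: 9×2 + 10×1 + 10×1 + 9×1 + 12×2 + 13×4 = 123
Grace: 9×4 + 10×3 + 10×4 + 9×2 + 12×3 + 13×3 = 199
Ben: 9×1 + 10×2 + 10×2 + 9×4 + 12×4 + 13×2 = 159
Dev: 9×3 + 10×4 + 10×3 + 9×3 + 12×1 + 13×1 = 149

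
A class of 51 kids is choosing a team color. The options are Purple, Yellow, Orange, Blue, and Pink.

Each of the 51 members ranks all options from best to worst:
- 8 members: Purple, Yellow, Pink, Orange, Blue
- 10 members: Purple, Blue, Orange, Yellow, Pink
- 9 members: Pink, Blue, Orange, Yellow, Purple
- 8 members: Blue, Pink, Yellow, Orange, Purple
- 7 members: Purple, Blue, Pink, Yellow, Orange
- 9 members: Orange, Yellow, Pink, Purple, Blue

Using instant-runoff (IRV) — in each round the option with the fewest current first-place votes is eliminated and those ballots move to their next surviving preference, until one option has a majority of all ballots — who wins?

Pink

Round 1: Purple 25, Yellow 0, Orange 9, Blue 8, Pink 9. Yellow eliminated.
Round 2: Purple 25, Orange 9, Blue 8, Pink 9. Blue eliminated.
Round 3: Purple 25, Orange 9, Pink 17. Orange eliminated.
Round 4: Purple 25, Pink 26. Pink has a majority (≥26).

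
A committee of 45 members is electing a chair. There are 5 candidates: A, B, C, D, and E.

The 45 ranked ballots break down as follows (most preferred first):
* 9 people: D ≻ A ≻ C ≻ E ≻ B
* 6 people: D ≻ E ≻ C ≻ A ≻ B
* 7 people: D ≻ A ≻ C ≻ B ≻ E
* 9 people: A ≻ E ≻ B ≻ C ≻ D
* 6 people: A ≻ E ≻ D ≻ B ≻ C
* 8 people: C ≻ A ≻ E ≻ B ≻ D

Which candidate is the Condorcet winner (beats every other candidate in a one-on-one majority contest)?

A

A vs B: 45–0
A vs C: 31–14
A vs D: 23–22
A vs E: 39–6
A beats every other candidate.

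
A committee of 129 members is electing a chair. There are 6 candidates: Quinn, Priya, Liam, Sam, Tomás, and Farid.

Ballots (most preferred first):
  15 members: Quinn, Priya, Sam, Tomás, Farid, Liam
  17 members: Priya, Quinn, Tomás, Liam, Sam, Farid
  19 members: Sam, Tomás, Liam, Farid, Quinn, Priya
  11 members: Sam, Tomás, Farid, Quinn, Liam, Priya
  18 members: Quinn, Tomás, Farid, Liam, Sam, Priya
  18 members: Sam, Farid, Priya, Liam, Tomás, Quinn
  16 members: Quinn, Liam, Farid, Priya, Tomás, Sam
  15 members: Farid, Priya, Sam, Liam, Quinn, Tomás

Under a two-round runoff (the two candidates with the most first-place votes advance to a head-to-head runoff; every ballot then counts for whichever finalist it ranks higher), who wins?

Round 1 first-place votes: Quinn 49, Priya 17, Liam 0, Sam 48, Tomás 0, Farid 15. Quinn and Sam advance.
Runoff: Quinn is ranked above Sam on 66 ballots, Sam above Quinn on 63.

Quinn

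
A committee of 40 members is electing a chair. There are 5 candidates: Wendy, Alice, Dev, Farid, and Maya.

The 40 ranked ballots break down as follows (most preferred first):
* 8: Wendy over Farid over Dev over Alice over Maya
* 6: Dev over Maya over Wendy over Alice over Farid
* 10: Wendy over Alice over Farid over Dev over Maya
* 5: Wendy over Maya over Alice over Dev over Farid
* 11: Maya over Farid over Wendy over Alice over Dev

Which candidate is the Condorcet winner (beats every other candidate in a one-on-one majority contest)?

Wendy

Wendy vs Alice: 40–0
Wendy vs Dev: 34–6
Wendy vs Farid: 29–11
Wendy vs Maya: 23–17
Wendy beats every other candidate.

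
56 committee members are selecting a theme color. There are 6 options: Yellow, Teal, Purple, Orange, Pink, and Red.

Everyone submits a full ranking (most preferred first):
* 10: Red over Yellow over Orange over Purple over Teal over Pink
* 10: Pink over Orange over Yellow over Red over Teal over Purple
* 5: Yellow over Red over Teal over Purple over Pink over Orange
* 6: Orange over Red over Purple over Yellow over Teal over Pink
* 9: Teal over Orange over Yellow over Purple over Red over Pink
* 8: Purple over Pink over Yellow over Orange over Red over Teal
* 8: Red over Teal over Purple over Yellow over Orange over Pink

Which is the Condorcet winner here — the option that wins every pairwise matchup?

Yellow vs Teal: 39–17
Yellow vs Purple: 34–22
Yellow vs Orange: 31–25
Yellow vs Pink: 38–18
Yellow vs Red: 32–24
Yellow beats every other option.

Yellow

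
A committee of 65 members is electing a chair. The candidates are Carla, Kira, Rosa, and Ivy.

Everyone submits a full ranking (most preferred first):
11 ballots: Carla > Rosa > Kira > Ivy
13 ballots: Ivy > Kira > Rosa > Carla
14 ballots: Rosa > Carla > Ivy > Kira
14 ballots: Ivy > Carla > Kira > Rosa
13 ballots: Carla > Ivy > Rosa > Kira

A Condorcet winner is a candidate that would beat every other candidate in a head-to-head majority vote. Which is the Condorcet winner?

Carla

Carla vs Kira: 52–13
Carla vs Rosa: 38–27
Carla vs Ivy: 38–27
Carla beats every other candidate.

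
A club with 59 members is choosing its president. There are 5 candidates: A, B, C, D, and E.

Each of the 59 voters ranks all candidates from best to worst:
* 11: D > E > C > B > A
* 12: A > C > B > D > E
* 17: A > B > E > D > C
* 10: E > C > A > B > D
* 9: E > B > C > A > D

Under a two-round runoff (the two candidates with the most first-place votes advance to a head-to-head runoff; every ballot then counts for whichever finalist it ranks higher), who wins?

E

Round 1 first-place votes: A 29, B 0, C 0, D 11, E 19. A and E advance.
Runoff: A is ranked above E on 29 ballots, E above A on 30.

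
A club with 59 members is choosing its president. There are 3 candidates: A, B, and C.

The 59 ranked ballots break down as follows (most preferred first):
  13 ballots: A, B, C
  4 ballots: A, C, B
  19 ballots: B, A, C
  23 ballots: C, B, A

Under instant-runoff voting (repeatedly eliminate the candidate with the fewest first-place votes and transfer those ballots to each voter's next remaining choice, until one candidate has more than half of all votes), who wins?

Round 1: A 17, B 19, C 23. A eliminated.
Round 2: B 32, C 27. B has a majority (≥30).

B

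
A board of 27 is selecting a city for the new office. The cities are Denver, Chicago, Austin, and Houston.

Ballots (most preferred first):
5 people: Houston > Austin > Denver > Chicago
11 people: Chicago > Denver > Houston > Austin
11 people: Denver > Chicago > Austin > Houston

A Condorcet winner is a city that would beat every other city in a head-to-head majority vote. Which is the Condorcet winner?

Denver

Denver vs Chicago: 16–11
Denver vs Austin: 22–5
Denver vs Houston: 22–5
Denver beats every other city.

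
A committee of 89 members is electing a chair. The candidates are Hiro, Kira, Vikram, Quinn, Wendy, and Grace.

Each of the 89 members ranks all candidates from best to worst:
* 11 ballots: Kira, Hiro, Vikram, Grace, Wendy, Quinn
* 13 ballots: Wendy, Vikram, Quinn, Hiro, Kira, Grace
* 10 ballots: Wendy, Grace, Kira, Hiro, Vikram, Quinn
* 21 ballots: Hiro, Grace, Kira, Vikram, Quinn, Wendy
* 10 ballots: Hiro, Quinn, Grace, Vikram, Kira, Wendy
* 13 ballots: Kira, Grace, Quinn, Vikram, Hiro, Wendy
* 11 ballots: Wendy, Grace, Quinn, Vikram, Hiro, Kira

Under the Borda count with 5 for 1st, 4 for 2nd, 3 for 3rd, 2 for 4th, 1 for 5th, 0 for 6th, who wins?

Hiro: 11×4 + 13×2 + 10×2 + 21×5 + 10×5 + 13×1 + 11×1 = 269
Kira: 11×5 + 13×1 + 10×3 + 21×3 + 10×1 + 13×5 + 11×0 = 236
Vikram: 11×3 + 13×4 + 10×1 + 21×2 + 10×2 + 13×2 + 11×2 = 205
Quinn: 11×0 + 13×3 + 10×0 + 21×1 + 10×4 + 13×3 + 11×3 = 172
Wendy: 11×1 + 13×5 + 10×5 + 21×0 + 10×0 + 13×0 + 11×5 = 181
Grace: 11×2 + 13×0 + 10×4 + 21×4 + 10×3 + 13×4 + 11×4 = 272

Grace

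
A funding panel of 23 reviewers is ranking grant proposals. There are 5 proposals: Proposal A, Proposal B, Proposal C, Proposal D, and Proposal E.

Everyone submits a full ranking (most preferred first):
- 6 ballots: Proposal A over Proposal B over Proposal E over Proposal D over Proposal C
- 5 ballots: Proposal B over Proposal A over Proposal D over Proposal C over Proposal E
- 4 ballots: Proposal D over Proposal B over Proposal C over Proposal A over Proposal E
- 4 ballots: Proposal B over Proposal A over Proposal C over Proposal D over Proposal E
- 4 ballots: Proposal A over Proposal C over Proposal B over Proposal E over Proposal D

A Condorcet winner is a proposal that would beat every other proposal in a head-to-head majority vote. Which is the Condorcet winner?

Proposal B vs Proposal A: 13–10
Proposal B vs Proposal C: 19–4
Proposal B vs Proposal D: 19–4
Proposal B vs Proposal E: 23–0
Proposal B beats every other proposal.

Proposal B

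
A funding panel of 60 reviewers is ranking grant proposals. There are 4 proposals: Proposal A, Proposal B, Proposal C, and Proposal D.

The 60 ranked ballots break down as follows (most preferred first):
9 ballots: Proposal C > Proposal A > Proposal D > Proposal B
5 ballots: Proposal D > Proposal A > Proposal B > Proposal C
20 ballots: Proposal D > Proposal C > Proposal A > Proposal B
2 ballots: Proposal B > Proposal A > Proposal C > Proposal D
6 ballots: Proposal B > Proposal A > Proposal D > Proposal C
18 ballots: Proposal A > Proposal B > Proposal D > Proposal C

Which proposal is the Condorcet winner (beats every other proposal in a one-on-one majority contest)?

Proposal A vs Proposal B: 52–8
Proposal A vs Proposal C: 31–29
Proposal A vs Proposal D: 35–25
Proposal A beats every other proposal.

Proposal A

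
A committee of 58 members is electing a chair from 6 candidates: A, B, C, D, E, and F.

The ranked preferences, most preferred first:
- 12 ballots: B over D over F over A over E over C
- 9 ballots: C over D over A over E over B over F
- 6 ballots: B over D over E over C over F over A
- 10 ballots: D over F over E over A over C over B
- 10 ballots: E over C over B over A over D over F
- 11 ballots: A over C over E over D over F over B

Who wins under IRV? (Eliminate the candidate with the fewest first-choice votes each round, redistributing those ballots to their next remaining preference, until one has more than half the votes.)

Round 1: A 11, B 18, C 9, D 10, E 10, F 0. F eliminated.
Round 2: A 11, B 18, C 9, D 10, E 10. C eliminated.
Round 3: A 11, B 18, D 19, E 10. E eliminated.
Round 4: A 11, B 28, D 19. A eliminated.
Round 5: B 28, D 30. D has a majority (≥30).

D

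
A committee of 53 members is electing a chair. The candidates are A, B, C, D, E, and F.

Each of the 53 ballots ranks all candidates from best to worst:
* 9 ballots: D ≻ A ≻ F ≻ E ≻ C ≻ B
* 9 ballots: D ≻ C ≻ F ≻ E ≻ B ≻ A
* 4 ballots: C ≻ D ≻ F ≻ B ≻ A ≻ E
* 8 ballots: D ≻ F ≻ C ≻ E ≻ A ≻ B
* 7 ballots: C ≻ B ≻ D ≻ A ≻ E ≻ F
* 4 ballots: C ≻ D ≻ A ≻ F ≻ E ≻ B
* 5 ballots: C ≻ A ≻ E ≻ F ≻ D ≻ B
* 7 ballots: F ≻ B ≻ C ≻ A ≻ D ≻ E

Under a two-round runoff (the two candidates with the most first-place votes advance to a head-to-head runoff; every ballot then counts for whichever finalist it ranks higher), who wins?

C

Round 1 first-place votes: A 0, B 0, C 20, D 26, E 0, F 7. D and C advance.
Runoff: D is ranked above C on 26 ballots, C above D on 27.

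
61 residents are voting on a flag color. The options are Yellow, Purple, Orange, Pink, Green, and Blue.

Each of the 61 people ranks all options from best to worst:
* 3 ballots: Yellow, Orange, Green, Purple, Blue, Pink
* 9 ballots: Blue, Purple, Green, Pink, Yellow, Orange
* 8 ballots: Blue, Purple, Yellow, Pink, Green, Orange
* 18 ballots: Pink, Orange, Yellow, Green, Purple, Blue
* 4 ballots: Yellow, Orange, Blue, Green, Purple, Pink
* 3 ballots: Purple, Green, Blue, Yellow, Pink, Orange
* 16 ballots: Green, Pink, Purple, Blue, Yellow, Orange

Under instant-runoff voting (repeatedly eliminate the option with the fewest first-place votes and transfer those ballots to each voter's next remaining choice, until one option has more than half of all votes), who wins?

Green

Round 1: Yellow 7, Purple 3, Orange 0, Pink 18, Green 16, Blue 17. Orange eliminated.
Round 2: Yellow 7, Purple 3, Pink 18, Green 16, Blue 17. Purple eliminated.
Round 3: Yellow 7, Pink 18, Green 19, Blue 17. Yellow eliminated.
Round 4: Pink 18, Green 22, Blue 21. Pink eliminated.
Round 5: Green 40, Blue 21. Green has a majority (≥31).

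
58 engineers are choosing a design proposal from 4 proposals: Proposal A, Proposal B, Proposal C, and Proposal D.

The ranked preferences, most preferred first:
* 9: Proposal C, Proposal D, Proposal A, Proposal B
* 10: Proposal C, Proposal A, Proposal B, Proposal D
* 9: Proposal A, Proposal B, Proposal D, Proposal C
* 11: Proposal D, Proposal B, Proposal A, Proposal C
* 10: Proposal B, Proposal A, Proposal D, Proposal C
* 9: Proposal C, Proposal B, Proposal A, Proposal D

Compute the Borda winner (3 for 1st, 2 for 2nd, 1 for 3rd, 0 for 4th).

Proposal B

Proposal A: 9×1 + 10×2 + 9×3 + 11×1 + 10×2 + 9×1 = 96
Proposal B: 9×0 + 10×1 + 9×2 + 11×2 + 10×3 + 9×2 = 98
Proposal C: 9×3 + 10×3 + 9×0 + 11×0 + 10×0 + 9×3 = 84
Proposal D: 9×2 + 10×0 + 9×1 + 11×3 + 10×1 + 9×0 = 70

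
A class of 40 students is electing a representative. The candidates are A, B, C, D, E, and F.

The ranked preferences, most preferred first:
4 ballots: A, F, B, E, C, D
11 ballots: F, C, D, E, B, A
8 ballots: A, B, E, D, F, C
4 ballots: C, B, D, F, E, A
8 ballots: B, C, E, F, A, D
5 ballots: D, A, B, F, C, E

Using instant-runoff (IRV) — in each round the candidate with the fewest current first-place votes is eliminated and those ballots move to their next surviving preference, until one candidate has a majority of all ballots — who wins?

B

Round 1: A 12, B 8, C 4, D 5, E 0, F 11. E eliminated.
Round 2: A 12, B 8, C 4, D 5, F 11. C eliminated.
Round 3: A 12, B 12, D 5, F 11. D eliminated.
Round 4: A 17, B 12, F 11. F eliminated.
Round 5: A 17, B 23. B has a majority (≥21).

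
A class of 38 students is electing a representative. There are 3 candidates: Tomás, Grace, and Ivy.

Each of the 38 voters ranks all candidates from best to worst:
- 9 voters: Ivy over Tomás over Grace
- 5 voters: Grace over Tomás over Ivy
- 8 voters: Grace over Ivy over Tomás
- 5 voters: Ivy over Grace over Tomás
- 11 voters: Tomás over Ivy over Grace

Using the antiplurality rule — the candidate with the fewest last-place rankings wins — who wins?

Last-place votes: Tomás 13, Grace 20, Ivy 5.

Ivy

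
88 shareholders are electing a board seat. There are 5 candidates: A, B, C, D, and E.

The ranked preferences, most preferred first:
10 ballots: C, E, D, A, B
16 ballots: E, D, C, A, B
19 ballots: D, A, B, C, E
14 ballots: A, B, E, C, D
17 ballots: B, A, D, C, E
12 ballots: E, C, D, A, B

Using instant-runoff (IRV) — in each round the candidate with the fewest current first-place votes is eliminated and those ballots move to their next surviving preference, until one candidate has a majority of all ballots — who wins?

B

Round 1: A 14, B 17, C 10, D 19, E 28. C eliminated.
Round 2: A 14, B 17, D 19, E 38. A eliminated.
Round 3: B 31, D 19, E 38. D eliminated.
Round 4: B 50, E 38. B has a majority (≥45).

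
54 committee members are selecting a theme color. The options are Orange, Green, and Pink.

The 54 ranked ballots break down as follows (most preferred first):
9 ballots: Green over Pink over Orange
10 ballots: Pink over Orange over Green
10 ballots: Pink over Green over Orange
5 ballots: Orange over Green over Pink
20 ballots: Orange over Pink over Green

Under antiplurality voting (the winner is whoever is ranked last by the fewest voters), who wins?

Pink

Last-place votes: Orange 19, Green 30, Pink 5.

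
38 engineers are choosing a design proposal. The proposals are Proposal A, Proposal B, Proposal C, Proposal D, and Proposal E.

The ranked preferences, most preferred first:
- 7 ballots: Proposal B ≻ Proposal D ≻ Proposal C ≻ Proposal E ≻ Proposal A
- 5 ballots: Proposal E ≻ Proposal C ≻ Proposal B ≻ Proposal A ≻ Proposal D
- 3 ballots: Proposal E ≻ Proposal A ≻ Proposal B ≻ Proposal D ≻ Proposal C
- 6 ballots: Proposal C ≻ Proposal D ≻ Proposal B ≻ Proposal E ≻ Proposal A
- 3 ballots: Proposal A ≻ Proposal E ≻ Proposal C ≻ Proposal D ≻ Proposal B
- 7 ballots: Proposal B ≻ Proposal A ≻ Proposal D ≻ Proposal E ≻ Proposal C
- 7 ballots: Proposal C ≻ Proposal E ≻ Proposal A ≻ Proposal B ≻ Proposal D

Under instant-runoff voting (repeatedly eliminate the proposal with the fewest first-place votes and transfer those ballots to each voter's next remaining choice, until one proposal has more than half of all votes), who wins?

Round 1: Proposal A 3, Proposal B 14, Proposal C 13, Proposal D 0, Proposal E 8. Proposal D eliminated.
Round 2: Proposal A 3, Proposal B 14, Proposal C 13, Proposal E 8. Proposal A eliminated.
Round 3: Proposal B 14, Proposal C 13, Proposal E 11. Proposal E eliminated.
Round 4: Proposal B 17, Proposal C 21. Proposal C has a majority (≥20).

Proposal C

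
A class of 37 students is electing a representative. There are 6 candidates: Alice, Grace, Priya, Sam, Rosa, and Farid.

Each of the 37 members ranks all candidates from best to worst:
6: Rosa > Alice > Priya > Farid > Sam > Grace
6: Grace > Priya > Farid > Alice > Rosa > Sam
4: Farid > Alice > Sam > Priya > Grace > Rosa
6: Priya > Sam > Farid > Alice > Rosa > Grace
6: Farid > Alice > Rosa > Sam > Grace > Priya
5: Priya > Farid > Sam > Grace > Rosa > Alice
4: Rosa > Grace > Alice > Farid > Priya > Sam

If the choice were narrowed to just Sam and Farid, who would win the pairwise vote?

Sam is ranked above Farid on 6 ballots; Farid above Sam on 31.

Farid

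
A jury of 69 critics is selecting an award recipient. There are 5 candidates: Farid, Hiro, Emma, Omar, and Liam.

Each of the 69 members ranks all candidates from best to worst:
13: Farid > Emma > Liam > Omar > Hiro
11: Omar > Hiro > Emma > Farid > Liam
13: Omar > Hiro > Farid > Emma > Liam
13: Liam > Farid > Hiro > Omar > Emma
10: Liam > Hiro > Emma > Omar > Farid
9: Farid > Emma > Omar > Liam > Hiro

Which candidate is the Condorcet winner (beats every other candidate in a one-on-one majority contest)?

Farid vs Hiro: 35–34
Farid vs Emma: 48–21
Farid vs Omar: 35–34
Farid vs Liam: 46–23
Farid beats every other candidate.

Farid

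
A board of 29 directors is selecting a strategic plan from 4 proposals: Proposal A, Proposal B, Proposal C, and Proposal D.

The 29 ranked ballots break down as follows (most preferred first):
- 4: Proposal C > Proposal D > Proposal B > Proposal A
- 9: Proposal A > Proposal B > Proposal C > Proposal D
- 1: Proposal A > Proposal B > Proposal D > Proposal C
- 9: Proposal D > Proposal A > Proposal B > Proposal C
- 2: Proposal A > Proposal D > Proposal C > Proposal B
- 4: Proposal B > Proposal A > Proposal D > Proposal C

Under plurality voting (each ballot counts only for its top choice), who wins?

First-place votes: Proposal A 12, Proposal B 4, Proposal C 4, Proposal D 9.

Proposal A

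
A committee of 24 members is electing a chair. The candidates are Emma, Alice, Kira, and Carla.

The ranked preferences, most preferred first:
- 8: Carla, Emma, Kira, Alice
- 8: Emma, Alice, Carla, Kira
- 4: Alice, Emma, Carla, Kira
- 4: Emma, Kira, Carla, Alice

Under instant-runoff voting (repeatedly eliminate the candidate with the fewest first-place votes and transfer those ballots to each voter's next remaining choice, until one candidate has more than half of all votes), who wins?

Emma

Round 1: Emma 12, Alice 4, Kira 0, Carla 8. Kira eliminated.
Round 2: Emma 12, Alice 4, Carla 8. Alice eliminated.
Round 3: Emma 16, Carla 8. Emma has a majority (≥13).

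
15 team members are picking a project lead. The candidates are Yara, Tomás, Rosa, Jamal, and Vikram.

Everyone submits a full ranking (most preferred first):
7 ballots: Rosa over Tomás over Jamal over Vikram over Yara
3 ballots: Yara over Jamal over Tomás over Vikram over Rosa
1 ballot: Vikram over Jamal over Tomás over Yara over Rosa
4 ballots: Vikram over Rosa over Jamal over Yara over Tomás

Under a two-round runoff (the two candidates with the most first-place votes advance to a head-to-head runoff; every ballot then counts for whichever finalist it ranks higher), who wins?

Vikram

Round 1 first-place votes: Yara 3, Tomás 0, Rosa 7, Jamal 0, Vikram 5. Rosa and Vikram advance.
Runoff: Rosa is ranked above Vikram on 7 ballots, Vikram above Rosa on 8.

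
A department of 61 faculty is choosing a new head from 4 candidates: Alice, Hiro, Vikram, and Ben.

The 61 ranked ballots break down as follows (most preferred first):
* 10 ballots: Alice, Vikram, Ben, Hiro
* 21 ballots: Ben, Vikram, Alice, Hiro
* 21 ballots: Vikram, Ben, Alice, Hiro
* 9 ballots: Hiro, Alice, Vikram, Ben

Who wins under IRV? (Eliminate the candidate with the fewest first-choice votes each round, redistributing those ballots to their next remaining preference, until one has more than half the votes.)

Round 1: Alice 10, Hiro 9, Vikram 21, Ben 21. Hiro eliminated.
Round 2: Alice 19, Vikram 21, Ben 21. Alice eliminated.
Round 3: Vikram 40, Ben 21. Vikram has a majority (≥31).

Vikram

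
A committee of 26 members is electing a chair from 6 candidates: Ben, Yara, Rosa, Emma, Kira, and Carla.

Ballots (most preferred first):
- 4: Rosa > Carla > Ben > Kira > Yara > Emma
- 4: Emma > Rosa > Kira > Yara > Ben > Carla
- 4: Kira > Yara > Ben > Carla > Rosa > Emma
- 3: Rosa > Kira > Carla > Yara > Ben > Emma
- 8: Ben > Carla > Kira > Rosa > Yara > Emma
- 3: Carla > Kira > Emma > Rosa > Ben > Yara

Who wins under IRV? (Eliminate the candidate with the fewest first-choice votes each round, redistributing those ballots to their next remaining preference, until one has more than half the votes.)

Rosa

Round 1: Ben 8, Yara 0, Rosa 7, Emma 4, Kira 4, Carla 3. Yara eliminated.
Round 2: Ben 8, Rosa 7, Emma 4, Kira 4, Carla 3. Carla eliminated.
Round 3: Ben 8, Rosa 7, Emma 4, Kira 7. Emma eliminated.
Round 4: Ben 8, Rosa 11, Kira 7. Kira eliminated.
Round 5: Ben 12, Rosa 14. Rosa has a majority (≥14).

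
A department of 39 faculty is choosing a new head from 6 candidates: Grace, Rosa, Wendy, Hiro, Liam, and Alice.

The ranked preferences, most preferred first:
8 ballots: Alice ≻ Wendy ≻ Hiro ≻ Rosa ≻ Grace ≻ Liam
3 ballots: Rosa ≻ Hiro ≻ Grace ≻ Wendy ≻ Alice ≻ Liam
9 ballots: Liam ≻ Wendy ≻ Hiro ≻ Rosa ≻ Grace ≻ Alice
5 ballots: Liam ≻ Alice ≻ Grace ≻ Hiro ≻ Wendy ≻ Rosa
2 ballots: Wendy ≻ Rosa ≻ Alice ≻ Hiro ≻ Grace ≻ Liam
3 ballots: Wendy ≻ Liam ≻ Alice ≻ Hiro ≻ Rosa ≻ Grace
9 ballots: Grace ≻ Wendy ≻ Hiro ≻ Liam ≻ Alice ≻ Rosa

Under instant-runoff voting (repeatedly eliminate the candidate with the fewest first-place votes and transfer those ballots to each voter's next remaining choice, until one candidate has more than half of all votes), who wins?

Round 1: Grace 9, Rosa 3, Wendy 5, Hiro 0, Liam 14, Alice 8. Hiro eliminated.
Round 2: Grace 9, Rosa 3, Wendy 5, Liam 14, Alice 8. Rosa eliminated.
Round 3: Grace 12, Wendy 5, Liam 14, Alice 8. Wendy eliminated.
Round 4: Grace 12, Liam 17, Alice 10. Alice eliminated.
Round 5: Grace 22, Liam 17. Grace has a majority (≥20).

Grace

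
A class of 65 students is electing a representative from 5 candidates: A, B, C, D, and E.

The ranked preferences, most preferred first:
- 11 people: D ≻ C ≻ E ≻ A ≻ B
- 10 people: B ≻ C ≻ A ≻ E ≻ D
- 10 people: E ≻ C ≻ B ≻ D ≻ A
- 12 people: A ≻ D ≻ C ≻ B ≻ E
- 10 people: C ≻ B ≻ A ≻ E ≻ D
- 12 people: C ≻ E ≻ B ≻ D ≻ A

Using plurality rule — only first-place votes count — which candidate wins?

First-place votes: A 12, B 10, C 22, D 11, E 10.

C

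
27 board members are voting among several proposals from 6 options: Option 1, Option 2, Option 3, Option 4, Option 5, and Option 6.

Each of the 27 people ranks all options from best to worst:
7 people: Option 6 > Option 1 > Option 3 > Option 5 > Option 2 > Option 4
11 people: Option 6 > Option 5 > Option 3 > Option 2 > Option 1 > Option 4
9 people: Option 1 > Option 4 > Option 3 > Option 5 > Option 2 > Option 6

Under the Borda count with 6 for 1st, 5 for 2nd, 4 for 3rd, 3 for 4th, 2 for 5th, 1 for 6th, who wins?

Option 6

Option 1: 7×5 + 11×2 + 9×6 = 111
Option 2: 7×2 + 11×3 + 9×2 = 65
Option 3: 7×4 + 11×4 + 9×4 = 108
Option 4: 7×1 + 11×1 + 9×5 = 63
Option 5: 7×3 + 11×5 + 9×3 = 103
Option 6: 7×6 + 11×6 + 9×1 = 117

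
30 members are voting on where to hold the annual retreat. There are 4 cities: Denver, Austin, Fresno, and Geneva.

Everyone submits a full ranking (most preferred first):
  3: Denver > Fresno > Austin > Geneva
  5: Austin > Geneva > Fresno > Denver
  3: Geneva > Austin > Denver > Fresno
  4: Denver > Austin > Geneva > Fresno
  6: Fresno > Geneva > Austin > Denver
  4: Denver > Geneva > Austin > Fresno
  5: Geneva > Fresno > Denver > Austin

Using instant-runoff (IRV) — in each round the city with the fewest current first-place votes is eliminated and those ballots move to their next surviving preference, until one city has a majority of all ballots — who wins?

Geneva

Round 1: Denver 11, Austin 5, Fresno 6, Geneva 8. Austin eliminated.
Round 2: Denver 11, Fresno 6, Geneva 13. Fresno eliminated.
Round 3: Denver 11, Geneva 19. Geneva has a majority (≥16).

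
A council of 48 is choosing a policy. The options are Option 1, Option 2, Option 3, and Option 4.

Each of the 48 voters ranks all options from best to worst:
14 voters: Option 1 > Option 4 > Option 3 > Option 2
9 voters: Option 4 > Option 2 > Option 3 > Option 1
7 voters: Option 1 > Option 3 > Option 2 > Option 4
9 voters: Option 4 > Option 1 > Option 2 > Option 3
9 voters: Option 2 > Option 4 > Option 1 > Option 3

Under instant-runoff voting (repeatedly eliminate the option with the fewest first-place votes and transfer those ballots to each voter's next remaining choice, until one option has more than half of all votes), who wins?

Round 1: Option 1 21, Option 2 9, Option 3 0, Option 4 18. Option 3 eliminated.
Round 2: Option 1 21, Option 2 9, Option 4 18. Option 2 eliminated.
Round 3: Option 1 21, Option 4 27. Option 4 has a majority (≥25).

Option 4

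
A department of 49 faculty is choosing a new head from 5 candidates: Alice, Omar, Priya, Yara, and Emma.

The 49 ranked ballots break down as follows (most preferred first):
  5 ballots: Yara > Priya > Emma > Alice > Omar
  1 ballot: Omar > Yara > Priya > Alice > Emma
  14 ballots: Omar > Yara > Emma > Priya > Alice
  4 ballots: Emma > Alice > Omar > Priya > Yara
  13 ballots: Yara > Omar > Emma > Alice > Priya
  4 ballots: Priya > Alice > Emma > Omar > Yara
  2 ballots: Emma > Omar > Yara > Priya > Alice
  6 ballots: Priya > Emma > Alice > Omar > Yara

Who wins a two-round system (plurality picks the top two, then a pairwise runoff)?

Round 1 first-place votes: Alice 0, Omar 15, Priya 10, Yara 18, Emma 6. Yara and Omar advance.
Runoff: Yara is ranked above Omar on 18 ballots, Omar above Yara on 31.

Omar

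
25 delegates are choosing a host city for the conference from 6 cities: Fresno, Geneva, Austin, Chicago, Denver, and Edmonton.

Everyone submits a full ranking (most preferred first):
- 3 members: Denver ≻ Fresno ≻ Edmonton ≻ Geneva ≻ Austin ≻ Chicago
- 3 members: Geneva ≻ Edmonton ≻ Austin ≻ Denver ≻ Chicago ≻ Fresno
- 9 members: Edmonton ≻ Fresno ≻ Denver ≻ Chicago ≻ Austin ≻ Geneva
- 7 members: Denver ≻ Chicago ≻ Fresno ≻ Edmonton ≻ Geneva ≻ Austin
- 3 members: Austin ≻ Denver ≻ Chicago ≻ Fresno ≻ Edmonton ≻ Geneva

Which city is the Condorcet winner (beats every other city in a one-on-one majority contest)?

Denver

Denver vs Fresno: 16–9
Denver vs Geneva: 22–3
Denver vs Austin: 19–6
Denver vs Chicago: 25–0
Denver vs Edmonton: 13–12
Denver beats every other city.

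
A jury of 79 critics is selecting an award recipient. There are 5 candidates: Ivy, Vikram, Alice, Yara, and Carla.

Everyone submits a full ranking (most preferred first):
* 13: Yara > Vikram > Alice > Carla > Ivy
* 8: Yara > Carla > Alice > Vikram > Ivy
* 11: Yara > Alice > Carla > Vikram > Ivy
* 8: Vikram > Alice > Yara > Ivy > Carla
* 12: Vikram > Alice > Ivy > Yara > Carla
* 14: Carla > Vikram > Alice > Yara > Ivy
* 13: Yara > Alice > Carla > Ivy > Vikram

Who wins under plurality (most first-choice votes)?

First-place votes: Ivy 0, Vikram 20, Alice 0, Yara 45, Carla 14.

Yara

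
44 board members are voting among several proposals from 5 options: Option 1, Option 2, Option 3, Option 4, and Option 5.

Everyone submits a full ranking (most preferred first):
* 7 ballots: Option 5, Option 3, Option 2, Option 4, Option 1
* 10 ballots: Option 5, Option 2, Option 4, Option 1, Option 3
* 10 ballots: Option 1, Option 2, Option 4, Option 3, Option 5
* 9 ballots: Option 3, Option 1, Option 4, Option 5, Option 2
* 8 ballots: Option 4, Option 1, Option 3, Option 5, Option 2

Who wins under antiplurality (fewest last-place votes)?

Option 4

Last-place votes: Option 1 7, Option 2 17, Option 3 10, Option 4 0, Option 5 10.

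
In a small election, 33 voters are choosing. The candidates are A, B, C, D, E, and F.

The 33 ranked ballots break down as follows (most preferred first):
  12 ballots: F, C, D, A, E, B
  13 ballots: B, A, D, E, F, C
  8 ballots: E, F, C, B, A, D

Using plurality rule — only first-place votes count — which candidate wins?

B

First-place votes: A 0, B 13, C 0, D 0, E 8, F 12.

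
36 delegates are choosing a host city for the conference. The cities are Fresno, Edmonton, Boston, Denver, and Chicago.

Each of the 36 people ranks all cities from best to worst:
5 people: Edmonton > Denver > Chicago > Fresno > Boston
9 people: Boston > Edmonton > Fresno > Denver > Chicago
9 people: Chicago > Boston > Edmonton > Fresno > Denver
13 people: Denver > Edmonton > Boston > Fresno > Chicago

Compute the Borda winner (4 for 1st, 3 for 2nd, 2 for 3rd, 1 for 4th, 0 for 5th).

Edmonton

Fresno: 5×1 + 9×2 + 9×1 + 13×1 = 45
Edmonton: 5×4 + 9×3 + 9×2 + 13×3 = 104
Boston: 5×0 + 9×4 + 9×3 + 13×2 = 89
Denver: 5×3 + 9×1 + 9×0 + 13×4 = 76
Chicago: 5×2 + 9×0 + 9×4 + 13×0 = 46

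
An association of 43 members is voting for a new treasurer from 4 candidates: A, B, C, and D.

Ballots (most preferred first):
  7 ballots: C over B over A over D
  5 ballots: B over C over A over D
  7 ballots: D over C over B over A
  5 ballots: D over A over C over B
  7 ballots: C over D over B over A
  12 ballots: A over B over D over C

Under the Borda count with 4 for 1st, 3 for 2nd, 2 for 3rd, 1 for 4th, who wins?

C

A: 7×2 + 5×2 + 7×1 + 5×3 + 7×1 + 12×4 = 101
B: 7×3 + 5×4 + 7×2 + 5×1 + 7×2 + 12×3 = 110
C: 7×4 + 5×3 + 7×3 + 5×2 + 7×4 + 12×1 = 114
D: 7×1 + 5×1 + 7×4 + 5×4 + 7×3 + 12×2 = 105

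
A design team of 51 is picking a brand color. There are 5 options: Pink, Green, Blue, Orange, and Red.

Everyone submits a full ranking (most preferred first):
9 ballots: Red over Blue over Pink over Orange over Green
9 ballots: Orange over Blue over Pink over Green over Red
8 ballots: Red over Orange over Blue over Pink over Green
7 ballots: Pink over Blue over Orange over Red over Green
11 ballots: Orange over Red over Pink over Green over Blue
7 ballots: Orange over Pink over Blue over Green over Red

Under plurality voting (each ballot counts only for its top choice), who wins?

Orange

First-place votes: Pink 7, Green 0, Blue 0, Orange 27, Red 17.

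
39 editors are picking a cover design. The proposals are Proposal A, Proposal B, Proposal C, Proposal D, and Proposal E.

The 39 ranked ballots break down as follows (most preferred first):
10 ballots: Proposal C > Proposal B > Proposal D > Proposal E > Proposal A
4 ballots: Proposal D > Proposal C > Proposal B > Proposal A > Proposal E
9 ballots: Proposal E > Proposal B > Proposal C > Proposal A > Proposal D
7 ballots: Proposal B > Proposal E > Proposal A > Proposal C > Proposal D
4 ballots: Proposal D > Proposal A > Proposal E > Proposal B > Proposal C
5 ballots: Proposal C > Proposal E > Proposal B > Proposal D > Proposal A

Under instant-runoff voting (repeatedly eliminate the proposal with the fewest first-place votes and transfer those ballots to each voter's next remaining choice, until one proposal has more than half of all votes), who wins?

Proposal E

Round 1: Proposal A 0, Proposal B 7, Proposal C 15, Proposal D 8, Proposal E 9. Proposal A eliminated.
Round 2: Proposal B 7, Proposal C 15, Proposal D 8, Proposal E 9. Proposal B eliminated.
Round 3: Proposal C 15, Proposal D 8, Proposal E 16. Proposal D eliminated.
Round 4: Proposal C 19, Proposal E 20. Proposal E has a majority (≥20).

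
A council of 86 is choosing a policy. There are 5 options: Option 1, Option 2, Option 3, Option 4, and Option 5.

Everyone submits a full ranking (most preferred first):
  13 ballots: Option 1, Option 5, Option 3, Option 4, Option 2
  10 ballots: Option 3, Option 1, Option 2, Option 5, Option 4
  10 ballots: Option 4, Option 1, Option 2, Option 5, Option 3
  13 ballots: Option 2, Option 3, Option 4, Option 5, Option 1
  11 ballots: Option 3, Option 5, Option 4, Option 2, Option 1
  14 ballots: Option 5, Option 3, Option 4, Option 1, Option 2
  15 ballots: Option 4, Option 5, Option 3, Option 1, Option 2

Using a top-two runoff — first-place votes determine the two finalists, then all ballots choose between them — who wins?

Option 3

Round 1 first-place votes: Option 1 13, Option 2 13, Option 3 21, Option 4 25, Option 5 14. Option 4 and Option 3 advance.
Runoff: Option 4 is ranked above Option 3 on 25 ballots, Option 3 above Option 4 on 61.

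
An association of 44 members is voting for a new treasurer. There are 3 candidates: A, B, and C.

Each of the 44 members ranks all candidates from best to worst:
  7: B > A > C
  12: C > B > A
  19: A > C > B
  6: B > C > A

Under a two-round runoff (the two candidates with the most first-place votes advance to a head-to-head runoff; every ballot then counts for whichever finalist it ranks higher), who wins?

B

Round 1 first-place votes: A 19, B 13, C 12. A and B advance.
Runoff: A is ranked above B on 19 ballots, B above A on 25.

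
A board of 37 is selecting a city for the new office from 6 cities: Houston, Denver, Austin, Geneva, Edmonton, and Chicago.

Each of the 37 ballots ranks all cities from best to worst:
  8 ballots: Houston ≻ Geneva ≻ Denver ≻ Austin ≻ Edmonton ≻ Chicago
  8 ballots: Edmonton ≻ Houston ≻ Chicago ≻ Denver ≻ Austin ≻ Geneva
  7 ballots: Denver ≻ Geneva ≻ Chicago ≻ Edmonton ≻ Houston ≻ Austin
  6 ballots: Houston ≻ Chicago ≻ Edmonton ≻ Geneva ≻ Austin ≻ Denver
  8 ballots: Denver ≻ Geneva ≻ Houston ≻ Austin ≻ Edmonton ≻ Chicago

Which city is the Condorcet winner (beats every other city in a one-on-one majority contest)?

Houston vs Denver: 22–15
Houston vs Austin: 37–0
Houston vs Geneva: 22–15
Houston vs Edmonton: 22–15
Houston vs Chicago: 30–7
Houston beats every other city.

Houston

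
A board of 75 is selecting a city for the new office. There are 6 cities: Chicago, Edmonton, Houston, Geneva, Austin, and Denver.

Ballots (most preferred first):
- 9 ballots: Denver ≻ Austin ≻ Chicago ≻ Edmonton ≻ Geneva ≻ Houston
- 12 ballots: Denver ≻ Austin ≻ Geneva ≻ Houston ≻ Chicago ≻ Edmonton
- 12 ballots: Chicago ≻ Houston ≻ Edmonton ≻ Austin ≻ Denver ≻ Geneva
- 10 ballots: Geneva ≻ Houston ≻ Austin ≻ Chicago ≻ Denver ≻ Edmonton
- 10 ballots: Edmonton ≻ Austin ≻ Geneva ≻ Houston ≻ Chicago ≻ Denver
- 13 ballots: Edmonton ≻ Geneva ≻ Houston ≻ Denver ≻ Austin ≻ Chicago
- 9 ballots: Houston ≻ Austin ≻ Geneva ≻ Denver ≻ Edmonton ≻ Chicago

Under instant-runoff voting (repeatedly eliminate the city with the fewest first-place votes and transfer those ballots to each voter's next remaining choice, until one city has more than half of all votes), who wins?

Round 1: Chicago 12, Edmonton 23, Houston 9, Geneva 10, Austin 0, Denver 21. Austin eliminated.
Round 2: Chicago 12, Edmonton 23, Houston 9, Geneva 10, Denver 21. Houston eliminated.
Round 3: Chicago 12, Edmonton 23, Geneva 19, Denver 21. Chicago eliminated.
Round 4: Edmonton 35, Geneva 19, Denver 21. Geneva eliminated.
Round 5: Edmonton 35, Denver 40. Denver has a majority (≥38).

Denver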